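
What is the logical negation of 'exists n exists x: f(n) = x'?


Negation flips each quantifier (∀↔∃) and negates the inner predicate.
¬(exists n exists x: φ) = forall n forall x: ¬φ.

forall n forall x: ~(f(n) = x)


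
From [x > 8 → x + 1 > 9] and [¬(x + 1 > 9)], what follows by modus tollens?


Modus tollens: from (P → Q) and ¬Q, infer ¬P.
Q = 'x + 1 > 9' is denied; since P → Q, P must also fail.

Not (x > 8).


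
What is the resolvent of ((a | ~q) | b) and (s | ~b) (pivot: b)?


The clauses contain complementary literals b and ~b.
Resolution eliminates this pair and disjoins the remaining literals (merging duplicates).

((~q | a) | s)


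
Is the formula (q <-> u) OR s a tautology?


Build the truth table over {q, s, u}:
q | s | u | φ
-------------
F | F | F | T
T | F | F | F
F | T | F | T
T | T | F | T
F | F | T | F
T | F | T | T
F | T | T | T
T | T | T | T
Counterexample at row 2: with q=T, s=F, u=F, the formula is F.

No, it is not a tautology.


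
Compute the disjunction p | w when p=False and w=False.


Disjunction is false only when both operands are false.
Substitute: p=False, w=False.
False | False evaluates to False.

False


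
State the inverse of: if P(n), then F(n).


The inverse of (P → Q) is (¬P → ¬Q). It is equivalent to the converse, not to the original.
Here P = 'P(n)' and Q = 'F(n)'.

If not (P(n)), then not (F(n)).


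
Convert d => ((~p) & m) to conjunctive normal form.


Step 1: Rewrite d → ((¬p) ∧ m) as ¬d ∨ ((¬p) ∧ m).
Step 2: Distribute ∨ over ∧.

((~d) | (~p)) & ((~d) | m)


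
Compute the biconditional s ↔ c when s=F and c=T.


Biconditional is true when both operands have the same truth value.
Substitute: s=F, c=T.
F ↔ T evaluates to F.

F


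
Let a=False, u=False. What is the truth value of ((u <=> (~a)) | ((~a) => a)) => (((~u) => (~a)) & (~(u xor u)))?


Substitute a=False, u=False:
… (earlier sub-steps elided)
~a = True
(~a) => a = True => False = False
(u <=> (~a)) | ((~a) => a) = False | False = False
~u = True
~a = True
(~u) => (~a) = True => True = True
u xor u = False xor False = False
~(u xor u) = True
((~u) => (~a)) & (~(u xor u)) = True & True = True
((u <=> (~a)) | ((~a) => a)) => (((~u) => (~a)) & (~(u xor u))) = False => True = True

True


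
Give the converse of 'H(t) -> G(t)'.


The converse of (P → Q) is (Q → P). It is not in general equivalent to the original.
Here P = 'H(t)' and Q = 'G(t)'.

If G(t), then H(t).


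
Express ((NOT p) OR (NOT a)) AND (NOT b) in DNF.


Step 1: Distribute ∧ over ∨: ((¬p) ∨ (¬a)) ∧ (¬b) = ((¬p) ∧ (¬b)) ∨ ((¬a) ∧ (¬b)).

((NOT p) AND (NOT b)) OR ((NOT a) AND (NOT b))


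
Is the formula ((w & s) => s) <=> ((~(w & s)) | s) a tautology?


Build the truth table over {s, w}:
s | w | φ
---------
False | False | True
True | False | True
False | True | True
True | True | True
Every row evaluates to true.

Yes, it is a tautology.


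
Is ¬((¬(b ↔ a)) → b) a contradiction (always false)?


Truth table over {a, b}:
a | b | φ
---------
F | F | F
T | F | T
F | T | F
T | T | F
Satisfying assignment at row 2: a=T, b=F gives T.

No, it is not a contradiction.


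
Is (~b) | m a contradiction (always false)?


Truth table over {b, m}:
b | m | φ
---------
False | False | True
True | False | False
False | True | True
True | True | True
Satisfying assignment at row 1: b=False, m=False gives True.

No, it is not a contradiction.


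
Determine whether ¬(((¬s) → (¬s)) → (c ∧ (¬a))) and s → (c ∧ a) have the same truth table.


Compare truth tables:
a | c | s | φ | ψ
-----------------
F | F | F | T | T
T | F | F | T | T
F | T | F | F | T
T | T | F | T | T
F | F | T | T | F
T | F | T | T | F
F | T | T | F | F
T | T | T | T | T
They differ at row 3 (a=F, c=T, s=F): φ=F but ψ=T.

No, they are not logically equivalent.


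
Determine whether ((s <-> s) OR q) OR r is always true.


Build the truth table over {q, r, s}:
q | r | s | φ
-------------
F | F | F | T
T | F | F | T
F | T | F | T
T | T | F | T
F | F | T | T
T | F | T | T
F | T | T | T
T | T | T | T
Every row evaluates to true.

Yes, it is a tautology.


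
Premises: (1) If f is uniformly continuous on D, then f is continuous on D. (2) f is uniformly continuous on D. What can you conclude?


Modus ponens: from (P → Q) and P, infer Q.
P = 'f is uniformly continuous on D' is asserted, and P → Q holds, so Q follows.

f is continuous on D.


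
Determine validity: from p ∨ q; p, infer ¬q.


This is affirming a disjunct (fallacy). There exist truth assignments where the premises are all true but the conclusion is false.

Invalid.


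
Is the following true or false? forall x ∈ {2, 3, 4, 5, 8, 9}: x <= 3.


Evaluate the predicate on each element: 2:True, 3:True, 4:False, 5:False, 8:False, 9:False.
Counterexample x = 4 fails the predicate.

False


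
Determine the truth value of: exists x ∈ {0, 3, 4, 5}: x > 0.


Evaluate the predicate on each element: 0:False, 3:True, 4:True, 5:True.
Witness x = 3 satisfies the predicate.

True


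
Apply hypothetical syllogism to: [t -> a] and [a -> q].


Hypothetical syllogism: from (P → Q) and (Q → R), infer (P → R).
Chain the two implications through the shared middle term 'a'.

t -> q


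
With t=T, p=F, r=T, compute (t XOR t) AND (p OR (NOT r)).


Substitute t=T, p=F, r=T:
t XOR t = T XOR T = F
NOT r = F
p OR (NOT r) = F OR F = F
(t XOR t) AND (p OR (NOT r)) = F AND F = F

F


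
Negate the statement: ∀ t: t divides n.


¬(∀ x: φ) = ∃ x: ¬φ, and ¬(∃ x: φ) = ∀ x: ¬φ.
Apply to the universal statement.

∃ t: ¬(t divides n)


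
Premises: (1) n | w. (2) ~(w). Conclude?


Disjunctive syllogism: from (P ∨ Q) and ¬P, infer Q.
One disjunct, 'w', is ruled out; the other must hold.

n


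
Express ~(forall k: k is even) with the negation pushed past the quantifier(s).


¬(forall x: φ) = exists x: ¬φ, and ¬(exists x: φ) = forall x: ¬φ.
Apply to the universal statement.

exists k: ~(k is even)


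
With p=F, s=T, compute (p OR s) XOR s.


Substitute p=F, s=T:
p OR s = F OR T = T
(p OR s) XOR s = T XOR T = F

F


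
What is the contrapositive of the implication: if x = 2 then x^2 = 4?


The contrapositive of (P → Q) is (¬Q → ¬P); it is logically equivalent to the original.
Here P = 'x = 2' and Q = 'x^2 = 4'.

If not (x^2 = 4), then not (x = 2).


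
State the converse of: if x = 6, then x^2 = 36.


The converse of (P → Q) is (Q → P). It is not in general equivalent to the original.
Here P = 'x = 6' and Q = 'x^2 = 36'.

If x^2 = 36, then x = 6.


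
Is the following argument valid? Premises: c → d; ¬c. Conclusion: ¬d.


This is denying the antecedent (fallacy). There exist truth assignments where the premises are all true but the conclusion is false.

Invalid.


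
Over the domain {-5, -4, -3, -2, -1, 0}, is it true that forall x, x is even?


Evaluate the predicate on each element: -5:False, -4:True, -3:False, -2:True, -1:False, 0:True.
Counterexample x = -5 fails the predicate.

False


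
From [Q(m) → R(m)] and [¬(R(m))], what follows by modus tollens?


Modus tollens: from (P → Q) and ¬Q, infer ¬P.
Q = 'R(m)' is denied; since P → Q, P must also fail.

Not (Q(m)).


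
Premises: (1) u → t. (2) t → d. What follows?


Hypothetical syllogism: from (P → Q) and (Q → R), infer (P → R).
Chain the two implications through the shared middle term 't'.

u → d


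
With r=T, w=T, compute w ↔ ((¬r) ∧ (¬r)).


Substitute r=T, w=T:
¬r = F
¬r = F
(¬r) ∧ (¬r) = F ∧ F = F
w ↔ ((¬r) ∧ (¬r)) = T ↔ F = F

F


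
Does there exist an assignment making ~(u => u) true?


Check all 2 assignments over {u}:
u | φ
-----
False | False
True | False
No assignment makes the formula true.

Unsatisfiable.


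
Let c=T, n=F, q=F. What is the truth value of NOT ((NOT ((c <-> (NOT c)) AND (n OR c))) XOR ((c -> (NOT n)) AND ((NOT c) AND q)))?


Substitute c=T, n=F, q=F:
… (earlier sub-steps elided)
n OR c = F OR T = T
(c <-> (NOT c)) AND (n OR c) = F AND T = F
NOT ((c <-> (NOT c)) AND (n OR c)) = T
NOT n = T
c -> (NOT n) = T -> T = T
NOT c = F
(NOT c) AND q = F AND F = F
(c -> (NOT n)) AND ((NOT c) AND q) = T AND F = F
(NOT ((c <-> (NOT c)) AND (n OR c))) XOR ((c -> (NOT n)) AND ((NOT c) AND q)) = T XOR F = T
NOT ((NOT ((c <-> (NOT c)) AND (n OR c))) XOR ((c -> (NOT n)) AND ((NOT c) AND q))) = F

F


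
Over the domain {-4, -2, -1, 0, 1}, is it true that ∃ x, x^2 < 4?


Evaluate the predicate on each element: -4:F, -2:F, -1:T, 0:T, 1:T.
Witness x = -1 satisfies the predicate.

T


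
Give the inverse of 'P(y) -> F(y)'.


The inverse of (P → Q) is (¬P → ¬Q). It is equivalent to the converse, not to the original.
Here P = 'P(y)' and Q = 'F(y)'.

If not (P(y)), then not (F(y)).


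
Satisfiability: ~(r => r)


Check all 2 assignments over {r}:
r | φ
-----
False | False
True | False
No assignment makes the formula true.

Unsatisfiable.


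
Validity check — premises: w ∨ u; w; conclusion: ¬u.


This is affirming a disjunct (fallacy). There exist truth assignments where the premises are all true but the conclusion is false.

Invalid.


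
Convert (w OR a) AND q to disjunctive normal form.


Step 1: Distribute ∧ over ∨: (w ∨ a) ∧ q = (w ∧ q) ∨ (a ∧ q).

(w AND q) OR (a AND q)


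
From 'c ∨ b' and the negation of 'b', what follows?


Disjunctive syllogism: from (P ∨ Q) and ¬P, infer Q.
One disjunct, 'b', is ruled out; the other must hold.

c


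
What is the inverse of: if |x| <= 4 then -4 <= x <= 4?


The inverse of (P → Q) is (¬P → ¬Q). It is equivalent to the converse, not to the original.
Here P = '|x| <= 4' and Q = '-4 <= x <= 4'.

If not (|x| <= 4), then not (-4 <= x <= 4).


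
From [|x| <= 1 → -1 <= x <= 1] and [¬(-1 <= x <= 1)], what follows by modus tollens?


Modus tollens: from (P → Q) and ¬Q, infer ¬P.
Q = '-1 <= x <= 1' is denied; since P → Q, P must also fail.

Not (|x| <= 1).


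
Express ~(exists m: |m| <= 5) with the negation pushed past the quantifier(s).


¬(forall x: φ) = exists x: ¬φ, and ¬(exists x: φ) = forall x: ¬φ.
Apply to the existential statement.

forall m: ~(|m| <= 5)


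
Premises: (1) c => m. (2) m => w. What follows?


Hypothetical syllogism: from (P → Q) and (Q → R), infer (P → R).
Chain the two implications through the shared middle term 'm'.

c => w


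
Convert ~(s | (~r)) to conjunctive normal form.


Step 1: Apply De Morgan: ¬(s ∨ (¬r)) = ¬s ∧ ¬(¬r).
Step 2: Eliminate any double negations (¬¬X = X).

(~s) & r


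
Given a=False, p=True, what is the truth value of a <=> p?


Biconditional is true when both operands have the same truth value.
Substitute: a=False, p=True.
False <=> True evaluates to False.

False


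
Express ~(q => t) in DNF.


Step 1: Rewrite implication then negate: ¬(¬q ∨ t) = q ∧ ¬t.

q & (~t)


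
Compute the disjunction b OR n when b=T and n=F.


Disjunction is false only when both operands are false.
Substitute: b=T, n=F.
T OR F evaluates to T.

T


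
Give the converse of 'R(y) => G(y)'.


The converse of (P → Q) is (Q → P). It is not in general equivalent to the original.
Here P = 'R(y)' and Q = 'G(y)'.

If G(y), then R(y).


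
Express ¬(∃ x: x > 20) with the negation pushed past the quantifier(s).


¬(∀ x: φ) = ∃ x: ¬φ, and ¬(∃ x: φ) = ∀ x: ¬φ.
Apply to the existential statement.

∀ x: ¬(x > 20)


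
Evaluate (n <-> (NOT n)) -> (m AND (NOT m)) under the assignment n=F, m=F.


Substitute n=F, m=F:
NOT n = T
n <-> (NOT n) = F <-> T = F
NOT m = T
m AND (NOT m) = F AND T = F
(n <-> (NOT n)) -> (m AND (NOT m)) = F -> F = T

T


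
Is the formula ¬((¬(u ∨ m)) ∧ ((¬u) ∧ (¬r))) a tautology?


Build the truth table over {m, r, u}:
m | r | u | φ
-------------
F | F | F | F
T | F | F | T
F | T | F | T
T | T | F | T
F | F | T | T
T | F | T | T
F | T | T | T
T | T | T | T
Counterexample at row 1: with m=F, r=F, u=F, the formula is F.

No, it is not a tautology.


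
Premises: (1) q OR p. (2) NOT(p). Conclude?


Disjunctive syllogism: from (P ∨ Q) and ¬P, infer Q.
One disjunct, 'p', is ruled out; the other must hold.

q


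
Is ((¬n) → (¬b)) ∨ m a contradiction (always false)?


Truth table over {b, m, n}:
b | m | n | φ
-------------
F | F | F | T
T | F | F | F
F | T | F | T
T | T | F | T
F | F | T | T
T | F | T | T
F | T | T | T
T | T | T | T
Satisfying assignment at row 1: b=F, m=F, n=F gives T.

No, it is not a contradiction.


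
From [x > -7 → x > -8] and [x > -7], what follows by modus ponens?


Modus ponens: from (P → Q) and P, infer Q.
P = 'x > -7' is asserted, and P → Q holds, so Q follows.

x > -8.


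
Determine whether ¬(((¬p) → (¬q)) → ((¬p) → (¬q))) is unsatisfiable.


Truth table over {p, q}:
p | q | φ
---------
F | F | F
T | F | F
F | T | F
T | T | F
Every row is false.

Yes, it is a contradiction.


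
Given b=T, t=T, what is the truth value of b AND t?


Conjunction is true only when both operands are true.
Substitute: b=T, t=T.
T AND T evaluates to T.

T


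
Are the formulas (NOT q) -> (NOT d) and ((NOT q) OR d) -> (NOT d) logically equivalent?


Compare truth tables:
d | q | φ | ψ
-------------
F | F | T | T
T | F | F | F
F | T | T | T
T | T | T | F
They differ at row 4 (d=T, q=T): φ=T but ψ=F.

No, they are not logically equivalent.


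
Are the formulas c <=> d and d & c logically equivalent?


Compare truth tables:
c | d | φ | ψ
-------------
False | False | True | False
True | False | False | False
False | True | False | False
True | True | True | True
They differ at row 1 (c=False, d=False): φ=True but ψ=False.

No, they are not logically equivalent.


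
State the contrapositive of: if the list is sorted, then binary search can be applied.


The contrapositive of (P → Q) is (¬Q → ¬P); it is logically equivalent to the original.
Here P = 'the list is sorted' and Q = 'binary search can be applied'.

If not (binary search can be applied), then not (the list is sorted).


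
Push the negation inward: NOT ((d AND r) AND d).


De Morgan: the negation of a conjunction is the disjunction of the negations.
Distribute NOT across AND, flipping it to OR, and negate each literal.

((NOT d) OR (NOT r)) OR (NOT d)


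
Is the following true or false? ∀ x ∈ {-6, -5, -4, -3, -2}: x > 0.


Evaluate the predicate on each element: -6:F, -5:F, -4:F, -3:F, -2:F.
Counterexample x = -6 fails the predicate.

F


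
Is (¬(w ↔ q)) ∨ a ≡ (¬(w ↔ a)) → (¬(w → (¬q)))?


Compare truth tables:
a | q | w | φ | ψ
-----------------
F | F | F | F | T
T | F | F | T | F
F | T | F | T | T
T | T | F | T | F
F | F | T | T | F
T | F | T | T | T
F | T | T | F | T
T | T | T | T | T
They differ at row 1 (a=F, q=F, w=F): φ=F but ψ=T.

No, they are not logically equivalent.


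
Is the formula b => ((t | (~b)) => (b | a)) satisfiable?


Search for a satisfying assignment over {a, b, t}.
Try a=False, b=False, t=False: the formula evaluates to True.
A satisfying assignment exists.

Satisfiable.


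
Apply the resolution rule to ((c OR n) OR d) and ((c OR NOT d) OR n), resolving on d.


The clauses contain complementary literals d and NOTd.
Resolution eliminates this pair and disjoins the remaining literals (merging duplicates).

(c OR n)


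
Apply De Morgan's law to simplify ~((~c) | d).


De Morgan: the negation of a disjunction is the conjunction of the negations.
Distribute ~ across |, flipping it to &, and negate each literal.

c & (~d)


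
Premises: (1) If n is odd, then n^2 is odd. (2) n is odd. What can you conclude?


Modus ponens: from (P → Q) and P, infer Q.
P = 'n is odd' is asserted, and P → Q holds, so Q follows.

n^2 is odd.


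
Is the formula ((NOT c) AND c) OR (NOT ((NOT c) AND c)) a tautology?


Build the truth table over {c}:
c | φ
-----
F | T
T | T
Every row evaluates to true.

Yes, it is a tautology.


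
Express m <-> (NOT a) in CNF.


Step 1: Rewrite m ↔ (¬a) as (m → (¬a)) ∧ ((¬a) → m).
Step 2: Rewrite each implication as a disjunction.
Step 3: Eliminate any double negations (¬¬X = X).

((NOT m) OR (NOT a)) AND (a OR m)


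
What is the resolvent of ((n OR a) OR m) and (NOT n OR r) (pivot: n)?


The clauses contain complementary literals n and NOTn.
Resolution eliminates this pair and disjoins the remaining literals (merging duplicates).

((a OR m) OR r)


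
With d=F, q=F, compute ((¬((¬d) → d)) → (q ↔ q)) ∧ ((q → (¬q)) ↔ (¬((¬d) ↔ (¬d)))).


Substitute d=F, q=F:
… (earlier sub-steps elided)
q ↔ q = F ↔ F = T
(¬((¬d) → d)) → (q ↔ q) = T → T = T
¬q = T
q → (¬q) = F → T = T
¬d = T
¬d = T
(¬d) ↔ (¬d) = T ↔ T = T
¬((¬d) ↔ (¬d)) = F
(q → (¬q)) ↔ (¬((¬d) ↔ (¬d))) = T ↔ F = F
((¬((¬d) → d)) → (q ↔ q)) ∧ ((q → (¬q)) ↔ (¬((¬d) ↔ (¬d)))) = T ∧ F = F

F


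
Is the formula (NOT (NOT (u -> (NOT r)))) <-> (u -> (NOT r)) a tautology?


Build the truth table over {r, u}:
r | u | φ
---------
F | F | T
T | F | T
F | T | T
T | T | T
Every row evaluates to true.

Yes, it is a tautology.


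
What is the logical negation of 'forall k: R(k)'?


¬(forall x: φ) = exists x: ¬φ, and ¬(exists x: φ) = forall x: ¬φ.
Apply to the universal statement.

exists k: ~(R(k))


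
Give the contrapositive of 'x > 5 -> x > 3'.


The contrapositive of (P → Q) is (¬Q → ¬P); it is logically equivalent to the original.
Here P = 'x > 5' and Q = 'x > 3'.

If not (x > 3), then not (x > 5).


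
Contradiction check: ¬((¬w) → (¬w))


Truth table over {w}:
w | φ
-----
F | F
T | F
Every row is false.

Yes, it is a contradiction.


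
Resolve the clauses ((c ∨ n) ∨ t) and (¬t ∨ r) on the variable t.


The clauses contain complementary literals t and ¬t.
Resolution eliminates this pair and disjoins the remaining literals (merging duplicates).

((c ∨ n) ∨ r)


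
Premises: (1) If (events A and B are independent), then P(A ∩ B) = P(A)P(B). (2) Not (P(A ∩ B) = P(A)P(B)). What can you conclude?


Modus tollens: from (P → Q) and ¬Q, infer ¬P.
Q = 'P(A ∩ B) = P(A)P(B)' is denied; since P → Q, P must also fail.

Not ((events A and B are independent)).


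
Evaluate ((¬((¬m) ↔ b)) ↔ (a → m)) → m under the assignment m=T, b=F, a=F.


Substitute m=T, b=F, a=F:
¬m = F
(¬m) ↔ b = F ↔ F = T
¬((¬m) ↔ b) = F
a → m = F → T = T
(¬((¬m) ↔ b)) ↔ (a → m) = F ↔ T = F
((¬((¬m) ↔ b)) ↔ (a → m)) → m = F → T = T

T


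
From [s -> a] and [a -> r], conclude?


Hypothetical syllogism: from (P → Q) and (Q → R), infer (P → R).
Chain the two implications through the shared middle term 'a'.

s -> r


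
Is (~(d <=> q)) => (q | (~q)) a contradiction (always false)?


Truth table over {d, q}:
d | q | φ
---------
False | False | True
True | False | True
False | True | True
True | True | True
Satisfying assignment at row 1: d=False, q=False gives True.

No, it is not a contradiction.


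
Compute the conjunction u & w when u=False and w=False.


Conjunction is true only when both operands are true.
Substitute: u=False, w=False.
False & False evaluates to False.

False


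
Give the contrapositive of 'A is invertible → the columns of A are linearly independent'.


The contrapositive of (P → Q) is (¬Q → ¬P); it is logically equivalent to the original.
Here P = 'A is invertible' and Q = 'the columns of A are linearly independent'.

If not (the columns of A are linearly independent), then not (A is invertible).


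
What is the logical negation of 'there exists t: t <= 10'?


¬(for all x: φ) = there exists x: ¬φ, and ¬(there exists x: φ) = for all x: ¬φ.
Apply to the existential statement.

for all t: NOT(t <= 10)


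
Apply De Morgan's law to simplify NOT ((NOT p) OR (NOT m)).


De Morgan: the negation of a disjunction is the conjunction of the negations.
Distribute NOT across OR, flipping it to AND, and negate each literal.

p AND m


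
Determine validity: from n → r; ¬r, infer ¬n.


This matches the form of modus tollens: the conclusion follows in every model of the premises.

Valid.


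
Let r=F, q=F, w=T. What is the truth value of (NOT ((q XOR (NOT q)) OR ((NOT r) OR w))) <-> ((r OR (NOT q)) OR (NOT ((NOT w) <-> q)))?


Substitute r=F, q=F, w=T:
… (earlier sub-steps elided)
(NOT r) OR w = T OR T = T
(q XOR (NOT q)) OR ((NOT r) OR w) = T OR T = T
NOT ((q XOR (NOT q)) OR ((NOT r) OR w)) = F
NOT q = T
r OR (NOT q) = F OR T = T
NOT w = F
(NOT w) <-> q = F <-> F = T
NOT ((NOT w) <-> q) = F
(r OR (NOT q)) OR (NOT ((NOT w) <-> q)) = T OR F = T
(NOT ((q XOR (NOT q)) OR ((NOT r) OR w))) <-> ((r OR (NOT q)) OR (NOT ((NOT w) <-> q))) = F <-> T = F

F


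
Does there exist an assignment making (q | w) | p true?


Search for a satisfying assignment over {p, q, w}.
Try p=True, q=False, w=False: the formula evaluates to True.
A satisfying assignment exists.

Satisfiable.


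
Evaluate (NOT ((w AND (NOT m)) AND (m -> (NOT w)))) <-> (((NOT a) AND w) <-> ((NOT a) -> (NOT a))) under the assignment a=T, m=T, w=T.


Substitute a=T, m=T, w=T:
… (earlier sub-steps elided)
m -> (NOT w) = T -> F = F
(w AND (NOT m)) AND (m -> (NOT w)) = F AND F = F
NOT ((w AND (NOT m)) AND (m -> (NOT w))) = T
NOT a = F
(NOT a) AND w = F AND T = F
NOT a = F
NOT a = F
(NOT a) -> (NOT a) = F -> F = T
((NOT a) AND w) <-> ((NOT a) -> (NOT a)) = F <-> T = F
(NOT ((w AND (NOT m)) AND (m -> (NOT w)))) <-> (((NOT a) AND w) <-> ((NOT a) -> (NOT a))) = T <-> F = F

F


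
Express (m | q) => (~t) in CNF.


Step 1: Rewrite as ¬(m ∨ q) ∨ (¬t) = (¬m ∧ ¬q) ∨ (¬t).
Step 2: Distribute ∨ over ∧.

((~m) | (~t)) & ((~q) | (~t))


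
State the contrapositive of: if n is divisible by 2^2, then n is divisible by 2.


The contrapositive of (P → Q) is (¬Q → ¬P); it is logically equivalent to the original.
Here P = 'n is divisible by 2^2' and Q = 'n is divisible by 2'.

If not (n is divisible by 2), then not (n is divisible by 2^2).


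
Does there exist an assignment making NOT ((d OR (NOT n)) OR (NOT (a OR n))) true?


Search for a satisfying assignment over {a, d, n}.
Try a=F, d=F, n=T: the formula evaluates to T.
A satisfying assignment exists.

Satisfiable.


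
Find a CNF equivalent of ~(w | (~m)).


Step 1: Apply De Morgan: ¬(w ∨ (¬m)) = ¬w ∧ ¬(¬m).
Step 2: Eliminate any double negations (¬¬X = X).

(~w) & m


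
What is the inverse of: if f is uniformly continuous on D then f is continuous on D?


The inverse of (P → Q) is (¬P → ¬Q). It is equivalent to the converse, not to the original.
Here P = 'f is uniformly continuous on D' and Q = 'f is continuous on D'.

If not (f is uniformly continuous on D), then not (f is continuous on D).


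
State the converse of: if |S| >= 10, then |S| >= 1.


The converse of (P → Q) is (Q → P). It is not in general equivalent to the original.
Here P = '|S| >= 10' and Q = '|S| >= 1'.

If |S| >= 1, then |S| >= 10.


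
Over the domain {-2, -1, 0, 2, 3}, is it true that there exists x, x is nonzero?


Evaluate the predicate on each element: -2:T, -1:T, 0:F, 2:T, 3:T.
Witness x = -2 satisfies the predicate.

T


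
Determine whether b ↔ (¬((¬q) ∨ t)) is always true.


Build the truth table over {b, q, t}:
b | q | t | φ
-------------
F | F | F | T
T | F | F | F
F | T | F | F
T | T | F | T
F | F | T | T
T | F | T | F
F | T | T | T
T | T | T | F
Counterexample at row 2: with b=T, q=F, t=F, the formula is F.

No, it is not a tautology.


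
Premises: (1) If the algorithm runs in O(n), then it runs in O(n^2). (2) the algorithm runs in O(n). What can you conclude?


Modus ponens: from (P → Q) and P, infer Q.
P = 'the algorithm runs in O(n)' is asserted, and P → Q holds, so Q follows.

it runs in O(n^2).


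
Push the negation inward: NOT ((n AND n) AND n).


De Morgan: the negation of a conjunction is the disjunction of the negations.
Distribute NOT across AND, flipping it to OR, and negate each literal.

((NOT n) OR (NOT n)) OR (NOT n)


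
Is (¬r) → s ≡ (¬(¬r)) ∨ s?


Compare truth tables:
r | s | φ | ψ
-------------
F | F | F | F
T | F | T | T
F | T | T | T
T | T | T | T
The columns φ and ψ agree on every row.

Yes, they are logically equivalent.


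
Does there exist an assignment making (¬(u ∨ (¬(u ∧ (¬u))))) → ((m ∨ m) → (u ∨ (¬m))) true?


Search for a satisfying assignment over {m, u}.
Try m=F, u=F: the formula evaluates to T.
A satisfying assignment exists.

Satisfiable.


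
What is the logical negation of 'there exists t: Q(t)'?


¬(for all x: φ) = there exists x: ¬φ, and ¬(there exists x: φ) = for all x: ¬φ.
Apply to the existential statement.

for all t: NOT(Q(t))


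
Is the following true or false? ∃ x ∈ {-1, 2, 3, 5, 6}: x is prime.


Evaluate the predicate on each element: -1:F, 2:T, 3:T, 5:T, 6:F.
Witness x = 2 satisfies the predicate.

T


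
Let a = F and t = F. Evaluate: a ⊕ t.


Exclusive or is true when exactly one operand is true.
Substitute: a=F, t=F.
F ⊕ F evaluates to F.

F


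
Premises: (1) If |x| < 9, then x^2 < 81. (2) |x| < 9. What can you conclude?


Modus ponens: from (P → Q) and P, infer Q.
P = '|x| < 9' is asserted, and P → Q holds, so Q follows.

x^2 < 81.


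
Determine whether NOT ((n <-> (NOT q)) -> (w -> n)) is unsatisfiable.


Truth table over {n, q, w}:
n | q | w | φ
-------------
F | F | F | F
T | F | F | F
F | T | F | F
T | T | F | F
F | F | T | F
T | F | T | F
F | T | T | T
T | T | T | F
Satisfying assignment at row 7: n=F, q=T, w=T gives T.

No, it is not a contradiction.


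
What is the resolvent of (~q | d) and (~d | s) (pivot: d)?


The clauses contain complementary literals d and ~d.
Resolution eliminates this pair and disjoins the remaining literals (merging duplicates).

(~q | s)


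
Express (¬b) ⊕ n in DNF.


Step 1: (¬b) ⊕ n is true exactly when they disagree: ((¬b) ∧ ¬n) ∨ (¬(¬b) ∧ n).
Step 2: Eliminate any double negations (¬¬X = X).

((¬b) ∧ (¬n)) ∨ (b ∧ n)


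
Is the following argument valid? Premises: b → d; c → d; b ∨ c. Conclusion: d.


This matches the form of proof by cases: the conclusion follows in every model of the premises.

Valid.


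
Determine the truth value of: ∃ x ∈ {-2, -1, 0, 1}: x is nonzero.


Evaluate the predicate on each element: -2:T, -1:T, 0:F, 1:T.
Witness x = -2 satisfies the predicate.

T


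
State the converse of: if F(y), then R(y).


The converse of (P → Q) is (Q → P). It is not in general equivalent to the original.
Here P = 'F(y)' and Q = 'R(y)'.

If R(y), then F(y).


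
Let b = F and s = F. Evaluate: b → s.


Implication is false only when antecedent is true and consequent is false.
Substitute: b=F, s=F.
F → F evaluates to T.

T


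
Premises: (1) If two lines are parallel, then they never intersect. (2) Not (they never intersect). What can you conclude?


Modus tollens: from (P → Q) and ¬Q, infer ¬P.
Q = 'they never intersect' is denied; since P → Q, P must also fail.

Not (two lines are parallel).


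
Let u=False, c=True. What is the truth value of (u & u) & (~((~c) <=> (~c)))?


Substitute u=False, c=True:
u & u = False & False = False
~c = False
~c = False
(~c) <=> (~c) = False <=> False = True
~((~c) <=> (~c)) = False
(u & u) & (~((~c) <=> (~c))) = False & False = False

False


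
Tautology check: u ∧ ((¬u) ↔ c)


Build the truth table over {c, u}:
c | u | φ
---------
F | F | F
T | F | F
F | T | T
T | T | F
Counterexample at row 1: with c=F, u=F, the formula is F.

No, it is not a tautology.


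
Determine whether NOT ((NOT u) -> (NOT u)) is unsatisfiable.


Truth table over {u}:
u | φ
-----
F | F
T | F
Every row is false.

Yes, it is a contradiction.


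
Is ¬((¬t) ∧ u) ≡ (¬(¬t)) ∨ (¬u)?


Compare truth tables:
t | u | φ | ψ
-------------
F | F | T | T
T | F | T | T
F | T | F | F
T | T | T | T
The columns φ and ψ agree on every row.

Yes, they are logically equivalent.


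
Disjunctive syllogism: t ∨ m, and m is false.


Disjunctive syllogism: from (P ∨ Q) and ¬P, infer Q.
One disjunct, 'm', is ruled out; the other must hold.

t


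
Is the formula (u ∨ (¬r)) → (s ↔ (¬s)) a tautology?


Build the truth table over {r, s, u}:
r | s | u | φ
-------------
F | F | F | F
T | F | F | T
F | T | F | F
T | T | F | T
F | F | T | F
T | F | T | F
F | T | T | F
T | T | T | F
Counterexample at row 1: with r=F, s=F, u=F, the formula is F.

No, it is not a tautology.


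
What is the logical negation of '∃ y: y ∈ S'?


¬(∀ x: φ) = ∃ x: ¬φ, and ¬(∃ x: φ) = ∀ x: ¬φ.
Apply to the existential statement.

∀ y: ¬(y ∈ S)


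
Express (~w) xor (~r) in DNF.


Step 1: (¬w) ⊕ (¬r) is true exactly when they disagree: ((¬w) ∧ ¬(¬r)) ∨ (¬(¬w) ∧ (¬r)).
Step 2: Eliminate any double negations (¬¬X = X).

((~w) & r) | (w & (~r))


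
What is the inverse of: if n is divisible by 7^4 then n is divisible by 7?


The inverse of (P → Q) is (¬P → ¬Q). It is equivalent to the converse, not to the original.
Here P = 'n is divisible by 7^4' and Q = 'n is divisible by 7'.

If not (n is divisible by 7^4), then not (n is divisible by 7).


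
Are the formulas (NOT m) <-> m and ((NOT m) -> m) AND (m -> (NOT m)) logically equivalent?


Compare truth tables:
m | φ | ψ
---------
F | F | F
T | F | F
The columns φ and ψ agree on every row.

Yes, they are logically equivalent.


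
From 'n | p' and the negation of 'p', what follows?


Disjunctive syllogism: from (P ∨ Q) and ¬P, infer Q.
One disjunct, 'p', is ruled out; the other must hold.

n


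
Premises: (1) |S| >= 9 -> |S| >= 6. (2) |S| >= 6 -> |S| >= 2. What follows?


Hypothetical syllogism: from (P → Q) and (Q → R), infer (P → R).
Chain the two implications through the shared middle term '|S| >= 6'.

|S| >= 9 -> |S| >= 2


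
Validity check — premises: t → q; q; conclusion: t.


This is affirming the consequent (fallacy). There exist truth assignments where the premises are all true but the conclusion is false.

Invalid.


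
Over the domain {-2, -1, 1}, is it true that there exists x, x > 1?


Evaluate the predicate on each element: -2:F, -1:F, 1:F.
No element satisfies the predicate.

F


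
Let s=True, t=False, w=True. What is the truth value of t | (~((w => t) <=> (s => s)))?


Substitute s=True, t=False, w=True:
w => t = True => False = False
s => s = True => True = True
(w => t) <=> (s => s) = False <=> True = False
~((w => t) <=> (s => s)) = True
t | (~((w => t) <=> (s => s))) = False | True = True

True


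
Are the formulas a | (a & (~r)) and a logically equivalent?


Compare truth tables:
a | r | φ | ψ
-------------
False | False | False | False
True | False | True | True
False | True | False | False
True | True | True | True
The columns φ and ψ agree on every row.

Yes, they are logically equivalent.


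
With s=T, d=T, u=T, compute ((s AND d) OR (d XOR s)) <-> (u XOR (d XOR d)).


Substitute s=T, d=T, u=T:
s AND d = T AND T = T
d XOR s = T XOR T = F
(s AND d) OR (d XOR s) = T OR F = T
d XOR d = T XOR T = F
u XOR (d XOR d) = T XOR F = T
((s AND d) OR (d XOR s)) <-> (u XOR (d XOR d)) = T <-> T = T

T


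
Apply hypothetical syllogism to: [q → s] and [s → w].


Hypothetical syllogism: from (P → Q) and (Q → R), infer (P → R).
Chain the two implications through the shared middle term 's'.

q → w


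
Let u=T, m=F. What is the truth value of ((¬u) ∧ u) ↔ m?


Substitute u=T, m=F:
¬u = F
(¬u) ∧ u = F ∧ T = F
((¬u) ∧ u) ↔ m = F ↔ F = T

T


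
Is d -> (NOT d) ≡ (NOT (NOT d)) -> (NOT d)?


Compare truth tables:
d | φ | ψ
---------
F | T | T
T | F | F
The columns φ and ψ agree on every row.

Yes, they are logically equivalent.


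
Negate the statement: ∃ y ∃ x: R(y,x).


Negation flips each quantifier (∀↔∃) and negates the inner predicate.
¬(∃ y ∃ x: φ) = ∀ y ∀ x: ¬φ.

∀ y ∀ x: ¬(R(y,x))


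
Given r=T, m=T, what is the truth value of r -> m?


Implication is false only when antecedent is true and consequent is false.
Substitute: r=T, m=T.
T -> T evaluates to T.

T


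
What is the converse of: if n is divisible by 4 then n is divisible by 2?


The converse of (P → Q) is (Q → P). It is not in general equivalent to the original.
Here P = 'n is divisible by 4' and Q = 'n is divisible by 2'.

If n is divisible by 2, then n is divisible by 4.


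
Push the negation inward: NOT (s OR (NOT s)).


De Morgan: the negation of a disjunction is the conjunction of the negations.
Distribute NOT across OR, flipping it to AND, and negate each literal.

(NOT s) AND s


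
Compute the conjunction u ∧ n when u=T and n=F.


Conjunction is true only when both operands are true.
Substitute: u=T, n=F.
T ∧ F evaluates to F.

F


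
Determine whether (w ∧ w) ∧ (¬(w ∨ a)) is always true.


Build the truth table over {a, w}:
a | w | φ
---------
F | F | F
T | F | F
F | T | F
T | T | F
Counterexample at row 1: with a=F, w=F, the formula is F.

No, it is not a tautology.


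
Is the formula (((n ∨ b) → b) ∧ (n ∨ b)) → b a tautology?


Build the truth table over {b, n}:
b | n | φ
---------
F | F | T
T | F | T
F | T | T
T | T | T
Every row evaluates to true.

Yes, it is a tautology.


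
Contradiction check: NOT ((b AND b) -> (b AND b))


Truth table over {b}:
b | φ
-----
F | F
T | F
Every row is false.

Yes, it is a contradiction.


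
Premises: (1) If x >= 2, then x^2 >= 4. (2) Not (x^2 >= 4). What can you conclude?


Modus tollens: from (P → Q) and ¬Q, infer ¬P.
Q = 'x^2 >= 4' is denied; since P → Q, P must also fail.

Not (x >= 2).


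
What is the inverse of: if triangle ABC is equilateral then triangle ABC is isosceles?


The inverse of (P → Q) is (¬P → ¬Q). It is equivalent to the converse, not to the original.
Here P = 'triangle ABC is equilateral' and Q = 'triangle ABC is isosceles'.

If not (triangle ABC is equilateral), then not (triangle ABC is isosceles).


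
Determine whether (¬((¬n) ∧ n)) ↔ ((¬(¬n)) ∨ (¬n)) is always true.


Build the truth table over {n}:
n | φ
-----
F | T
T | T
Every row evaluates to true.

Yes, it is a tautology.


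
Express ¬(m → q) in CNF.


Step 1: Rewrite m → q as ¬m ∨ q.
Step 2: Negate: ¬(¬m ∨ q) = m ∧ ¬q (De Morgan + double negation).

m ∧ (¬q)


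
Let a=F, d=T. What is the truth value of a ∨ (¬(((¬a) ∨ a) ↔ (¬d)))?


Substitute a=F, d=T:
¬a = T
(¬a) ∨ a = T ∨ F = T
¬d = F
((¬a) ∨ a) ↔ (¬d) = T ↔ F = F
¬(((¬a) ∨ a) ↔ (¬d)) = T
a ∨ (¬(((¬a) ∨ a) ↔ (¬d))) = F ∨ T = T

T


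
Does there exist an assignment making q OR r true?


Search for a satisfying assignment over {q, r}.
Try q=T, r=F: the formula evaluates to T.
A satisfying assignment exists.

Satisfiable.


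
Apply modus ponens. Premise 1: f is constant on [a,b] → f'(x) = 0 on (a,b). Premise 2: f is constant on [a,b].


Modus ponens: from (P → Q) and P, infer Q.
P = 'f is constant on [a,b]' is asserted, and P → Q holds, so Q follows.

f'(x) = 0 on (a,b).


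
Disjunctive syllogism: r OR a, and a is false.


Disjunctive syllogism: from (P ∨ Q) and ¬P, infer Q.
One disjunct, 'a', is ruled out; the other must hold.

r


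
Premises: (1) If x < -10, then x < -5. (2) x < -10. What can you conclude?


Modus ponens: from (P → Q) and P, infer Q.
P = 'x < -10' is asserted, and P → Q holds, so Q follows.

x < -5.


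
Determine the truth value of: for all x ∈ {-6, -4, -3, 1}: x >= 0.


Evaluate the predicate on each element: -6:F, -4:F, -3:F, 1:T.
Counterexample x = -6 fails the predicate.

F


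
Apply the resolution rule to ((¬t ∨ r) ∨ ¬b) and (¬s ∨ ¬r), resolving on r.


The clauses contain complementary literals r and ¬r.
Resolution eliminates this pair and disjoins the remaining literals (merging duplicates).

((¬b ∨ ¬t) ∨ ¬s)


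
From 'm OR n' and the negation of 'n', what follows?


Disjunctive syllogism: from (P ∨ Q) and ¬P, infer Q.
One disjunct, 'n', is ruled out; the other must hold.

m


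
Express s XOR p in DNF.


Step 1: s ⊕ p is true exactly when they disagree: (s ∧ ¬p) ∨ (¬s ∧ p).

(s AND (NOT p)) OR ((NOT s) AND p)


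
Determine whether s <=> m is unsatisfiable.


Truth table over {m, s}:
m | s | φ
---------
False | False | True
True | False | False
False | True | False
True | True | True
Satisfying assignment at row 1: m=False, s=False gives True.

No, it is not a contradiction.


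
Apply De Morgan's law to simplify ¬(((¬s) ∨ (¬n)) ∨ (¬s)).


De Morgan: the negation of a disjunction is the conjunction of the negations.
Distribute ¬ across ∨, flipping it to ∧, and negate each literal.

(s ∧ n) ∧ s


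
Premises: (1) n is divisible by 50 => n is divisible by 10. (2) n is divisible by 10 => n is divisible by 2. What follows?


Hypothetical syllogism: from (P → Q) and (Q → R), infer (P → R).
Chain the two implications through the shared middle term 'n is divisible by 10'.

n is divisible by 50 => n is divisible by 2


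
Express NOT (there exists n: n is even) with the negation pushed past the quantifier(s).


¬(for all x: φ) = there exists x: ¬φ, and ¬(there exists x: φ) = for all x: ¬φ.
Apply to the existential statement.

for all n: NOT(n is even)


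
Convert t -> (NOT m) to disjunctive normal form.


Step 1: Rewrite t → (¬m) as ¬t ∨ (¬m).

(NOT t) OR (NOT m)


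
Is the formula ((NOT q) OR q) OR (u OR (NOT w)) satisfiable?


Search for a satisfying assignment over {q, u, w}.
Try q=F, u=F, w=F: the formula evaluates to T.
A satisfying assignment exists.

Satisfiable.


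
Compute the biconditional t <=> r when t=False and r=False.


Biconditional is true when both operands have the same truth value.
Substitute: t=False, r=False.
False <=> False evaluates to True.

True


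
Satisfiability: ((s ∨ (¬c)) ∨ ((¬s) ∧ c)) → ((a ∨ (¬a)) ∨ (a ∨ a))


Search for a satisfying assignment over {a, c, s}.
Try a=F, c=F, s=F: the formula evaluates to T.
A satisfying assignment exists.

Satisfiable.


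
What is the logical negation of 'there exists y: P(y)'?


¬(for all x: φ) = there exists x: ¬φ, and ¬(there exists x: φ) = for all x: ¬φ.
Apply to the existential statement.

for all y: NOT(P(y))


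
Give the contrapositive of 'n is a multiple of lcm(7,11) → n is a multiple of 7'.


The contrapositive of (P → Q) is (¬Q → ¬P); it is logically equivalent to the original.
Here P = 'n is a multiple of lcm(7,11)' and Q = 'n is a multiple of 7'.

If not (n is a multiple of 7), then not (n is a multiple of lcm(7,11)).


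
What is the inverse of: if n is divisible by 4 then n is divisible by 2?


The inverse of (P → Q) is (¬P → ¬Q). It is equivalent to the converse, not to the original.
Here P = 'n is divisible by 4' and Q = 'n is divisible by 2'.

If not (n is divisible by 4), then not (n is divisible by 2).


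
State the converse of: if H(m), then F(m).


The converse of (P → Q) is (Q → P). It is not in general equivalent to the original.
Here P = 'H(m)' and Q = 'F(m)'.

If F(m), then H(m).
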